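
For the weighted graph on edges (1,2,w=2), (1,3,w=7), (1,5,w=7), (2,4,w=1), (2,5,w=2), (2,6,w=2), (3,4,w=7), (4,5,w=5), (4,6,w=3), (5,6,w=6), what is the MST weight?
14 (MST edges: (1,2,w=2), (1,3,w=7), (2,4,w=1), (2,5,w=2), (2,6,w=2); sum of weights 2 + 7 + 1 + 2 + 2 = 14)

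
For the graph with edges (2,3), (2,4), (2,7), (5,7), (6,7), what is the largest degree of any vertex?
3 (attained at vertices 2, 7)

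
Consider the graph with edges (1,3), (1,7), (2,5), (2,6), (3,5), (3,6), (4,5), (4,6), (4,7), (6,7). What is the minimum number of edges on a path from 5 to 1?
2 (path: 5 -> 3 -> 1, 2 edges)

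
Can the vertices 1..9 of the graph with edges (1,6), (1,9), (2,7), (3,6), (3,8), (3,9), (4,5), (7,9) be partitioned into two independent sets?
Yes. Partition: {1, 3, 4, 7}, {2, 5, 6, 8, 9}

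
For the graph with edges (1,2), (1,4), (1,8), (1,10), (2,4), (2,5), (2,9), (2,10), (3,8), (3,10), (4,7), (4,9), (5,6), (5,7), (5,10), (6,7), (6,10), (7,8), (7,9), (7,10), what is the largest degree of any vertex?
6 (attained at vertices 7, 10)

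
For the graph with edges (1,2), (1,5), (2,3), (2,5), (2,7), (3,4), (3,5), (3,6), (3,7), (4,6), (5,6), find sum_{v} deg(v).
22 (handshake: sum of degrees = 2|E| = 2 x 11 = 22)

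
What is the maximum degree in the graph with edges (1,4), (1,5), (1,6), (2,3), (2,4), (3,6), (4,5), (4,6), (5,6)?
4 (attained at vertices 4, 6)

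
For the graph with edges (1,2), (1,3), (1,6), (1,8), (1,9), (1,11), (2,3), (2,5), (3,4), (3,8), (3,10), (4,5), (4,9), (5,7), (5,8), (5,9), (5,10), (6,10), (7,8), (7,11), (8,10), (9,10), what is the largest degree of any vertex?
6 (attained at vertices 1, 5)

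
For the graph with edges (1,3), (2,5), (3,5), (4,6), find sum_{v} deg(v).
8 (handshake: sum of degrees = 2|E| = 2 x 4 = 8)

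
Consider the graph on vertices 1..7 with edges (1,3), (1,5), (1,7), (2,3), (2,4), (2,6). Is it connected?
Yes (BFS from 1 visits [1, 3, 5, 7, 2, 4, 6] — all 7 vertices reached)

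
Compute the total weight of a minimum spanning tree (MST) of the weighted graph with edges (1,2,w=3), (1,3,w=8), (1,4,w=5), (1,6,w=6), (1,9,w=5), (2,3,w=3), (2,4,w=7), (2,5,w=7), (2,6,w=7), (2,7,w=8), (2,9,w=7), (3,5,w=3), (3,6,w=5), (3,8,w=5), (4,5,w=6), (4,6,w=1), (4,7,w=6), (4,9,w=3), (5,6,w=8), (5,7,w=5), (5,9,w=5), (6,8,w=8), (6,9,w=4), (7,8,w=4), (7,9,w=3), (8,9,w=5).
25 (MST edges: (1,2,w=3), (1,4,w=5), (2,3,w=3), (3,5,w=3), (4,6,w=1), (4,9,w=3), (7,8,w=4), (7,9,w=3); sum of weights 3 + 5 + 3 + 3 + 1 + 3 + 4 + 3 = 25)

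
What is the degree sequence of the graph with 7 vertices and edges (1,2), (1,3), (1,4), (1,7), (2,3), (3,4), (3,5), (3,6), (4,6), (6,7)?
[5, 4, 3, 3, 2, 2, 1] (degrees: deg(1)=4, deg(2)=2, deg(3)=5, deg(4)=3, deg(5)=1, deg(6)=3, deg(7)=2)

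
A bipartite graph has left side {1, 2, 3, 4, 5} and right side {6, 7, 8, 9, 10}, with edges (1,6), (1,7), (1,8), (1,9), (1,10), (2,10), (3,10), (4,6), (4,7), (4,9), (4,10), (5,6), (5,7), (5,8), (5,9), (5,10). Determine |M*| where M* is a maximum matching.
4 (matching: (1,7), (2,10), (4,9), (5,8); upper bound min(|L|,|R|) = min(5,5) = 5)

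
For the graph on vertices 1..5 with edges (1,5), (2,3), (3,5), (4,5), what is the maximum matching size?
2 (matching: (1,5), (2,3); upper bound floor(n/2) = floor(5/2) = 2)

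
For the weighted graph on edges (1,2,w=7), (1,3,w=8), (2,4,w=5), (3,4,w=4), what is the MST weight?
16 (MST edges: (1,2,w=7), (2,4,w=5), (3,4,w=4); sum of weights 7 + 5 + 4 = 16)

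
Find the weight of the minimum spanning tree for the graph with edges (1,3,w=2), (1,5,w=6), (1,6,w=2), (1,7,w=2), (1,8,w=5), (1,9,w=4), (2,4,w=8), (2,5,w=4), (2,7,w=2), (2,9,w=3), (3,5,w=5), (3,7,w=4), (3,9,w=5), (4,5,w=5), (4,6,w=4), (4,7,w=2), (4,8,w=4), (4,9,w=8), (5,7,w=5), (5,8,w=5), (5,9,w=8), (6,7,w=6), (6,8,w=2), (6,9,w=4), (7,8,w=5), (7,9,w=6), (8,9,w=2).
18 (MST edges: (1,3,w=2), (1,6,w=2), (1,7,w=2), (2,5,w=4), (2,7,w=2), (4,7,w=2), (6,8,w=2), (8,9,w=2); sum of weights 2 + 2 + 2 + 4 + 2 + 2 + 2 + 2 = 18)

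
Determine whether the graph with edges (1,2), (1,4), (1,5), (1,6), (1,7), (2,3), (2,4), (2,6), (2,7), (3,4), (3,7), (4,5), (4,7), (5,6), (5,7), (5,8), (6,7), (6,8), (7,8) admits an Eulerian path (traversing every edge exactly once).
No (8 vertices have odd degree: {1, 2, 3, 4, 5, 6, 7, 8}; Eulerian path requires 0 or 2)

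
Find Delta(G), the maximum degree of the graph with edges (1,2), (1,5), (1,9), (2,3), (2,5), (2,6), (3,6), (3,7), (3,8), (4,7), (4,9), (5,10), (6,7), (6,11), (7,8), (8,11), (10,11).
4 (attained at vertices 2, 3, 6, 7)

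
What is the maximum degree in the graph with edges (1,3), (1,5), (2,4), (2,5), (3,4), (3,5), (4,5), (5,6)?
5 (attained at vertex 5)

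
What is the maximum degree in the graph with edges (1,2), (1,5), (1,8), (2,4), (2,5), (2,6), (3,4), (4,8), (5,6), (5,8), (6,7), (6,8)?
4 (attained at vertices 2, 5, 6, 8)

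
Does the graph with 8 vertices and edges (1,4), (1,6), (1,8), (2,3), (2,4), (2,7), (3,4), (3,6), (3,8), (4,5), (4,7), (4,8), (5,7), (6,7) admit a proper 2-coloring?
No (odd cycle of length 3: 4 -> 1 -> 8 -> 4)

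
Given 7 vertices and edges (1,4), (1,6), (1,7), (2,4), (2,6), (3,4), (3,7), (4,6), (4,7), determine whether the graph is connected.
No, it has 2 components: {1, 2, 3, 4, 6, 7}, {5}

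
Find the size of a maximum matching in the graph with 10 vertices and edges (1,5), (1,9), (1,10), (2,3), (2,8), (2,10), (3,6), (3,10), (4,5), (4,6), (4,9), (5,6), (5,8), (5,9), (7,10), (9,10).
5 (matching: (1,5), (2,8), (3,6), (4,9), (7,10); upper bound floor(n/2) = floor(10/2) = 5)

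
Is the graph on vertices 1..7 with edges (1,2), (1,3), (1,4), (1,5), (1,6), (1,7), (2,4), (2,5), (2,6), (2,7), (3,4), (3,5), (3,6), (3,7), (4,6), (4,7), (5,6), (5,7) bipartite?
No (odd cycle of length 3: 4 -> 1 -> 6 -> 4)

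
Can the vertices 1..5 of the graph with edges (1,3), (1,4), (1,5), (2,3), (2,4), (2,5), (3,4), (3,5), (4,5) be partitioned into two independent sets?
No (odd cycle of length 3: 3 -> 1 -> 4 -> 3)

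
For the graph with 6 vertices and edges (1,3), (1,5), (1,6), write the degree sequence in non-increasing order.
[3, 1, 1, 1, 0, 0] (degrees: deg(1)=3, deg(2)=0, deg(3)=1, deg(4)=0, deg(5)=1, deg(6)=1)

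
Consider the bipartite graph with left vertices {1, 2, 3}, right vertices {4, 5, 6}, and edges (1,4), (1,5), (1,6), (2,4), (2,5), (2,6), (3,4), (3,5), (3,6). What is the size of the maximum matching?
3 (matching: (1,6), (2,5), (3,4); upper bound min(|L|,|R|) = min(3,3) = 3)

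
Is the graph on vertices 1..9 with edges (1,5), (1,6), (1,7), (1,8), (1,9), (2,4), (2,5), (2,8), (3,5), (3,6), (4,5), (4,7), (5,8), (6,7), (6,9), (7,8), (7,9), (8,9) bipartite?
No (odd cycle of length 3: 9 -> 1 -> 8 -> 9)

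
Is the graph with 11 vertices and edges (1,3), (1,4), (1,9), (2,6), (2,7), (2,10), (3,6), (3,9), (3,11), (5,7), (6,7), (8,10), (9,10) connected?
Yes (BFS from 1 visits [1, 3, 4, 9, 6, 11, 10, 2, 7, 8, 5] — all 11 vertices reached)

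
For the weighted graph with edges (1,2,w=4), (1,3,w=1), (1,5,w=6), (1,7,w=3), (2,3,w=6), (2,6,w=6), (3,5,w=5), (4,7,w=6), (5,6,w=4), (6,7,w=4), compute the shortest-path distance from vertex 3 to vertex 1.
1 (path: 3 -> 1; weights 1 = 1)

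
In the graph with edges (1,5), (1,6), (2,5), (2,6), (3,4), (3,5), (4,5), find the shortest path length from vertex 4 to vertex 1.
2 (path: 4 -> 5 -> 1, 2 edges)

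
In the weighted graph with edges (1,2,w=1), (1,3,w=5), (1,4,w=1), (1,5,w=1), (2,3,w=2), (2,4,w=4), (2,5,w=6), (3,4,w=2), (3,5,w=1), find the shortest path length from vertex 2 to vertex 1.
1 (path: 2 -> 1; weights 1 = 1)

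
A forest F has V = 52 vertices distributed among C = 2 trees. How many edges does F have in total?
50 (Each of the 2 component trees on V_i vertices has V_i - 1 edges; summing gives V - C = 52 - 2 = 50)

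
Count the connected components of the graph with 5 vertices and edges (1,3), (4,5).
3 (components: {1, 3}, {2}, {4, 5})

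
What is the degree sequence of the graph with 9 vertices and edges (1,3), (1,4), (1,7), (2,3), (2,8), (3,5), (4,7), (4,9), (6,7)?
[3, 3, 3, 3, 2, 1, 1, 1, 1] (degrees: deg(1)=3, deg(2)=2, deg(3)=3, deg(4)=3, deg(5)=1, deg(6)=1, deg(7)=3, deg(8)=1, deg(9)=1)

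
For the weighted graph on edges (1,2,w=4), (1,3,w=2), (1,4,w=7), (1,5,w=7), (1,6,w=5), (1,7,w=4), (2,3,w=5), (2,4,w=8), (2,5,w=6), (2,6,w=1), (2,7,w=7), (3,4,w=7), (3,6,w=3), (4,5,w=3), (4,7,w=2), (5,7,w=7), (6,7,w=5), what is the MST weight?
15 (MST edges: (1,3,w=2), (1,7,w=4), (2,6,w=1), (3,6,w=3), (4,5,w=3), (4,7,w=2); sum of weights 2 + 4 + 1 + 3 + 3 + 2 = 15)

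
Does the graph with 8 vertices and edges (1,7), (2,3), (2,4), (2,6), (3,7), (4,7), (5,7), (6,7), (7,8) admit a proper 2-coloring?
Yes. Partition: {1, 3, 4, 5, 6, 8}, {2, 7}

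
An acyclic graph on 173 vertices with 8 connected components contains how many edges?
165 (Each of the 8 component trees on V_i vertices has V_i - 1 edges; summing gives V - C = 173 - 8 = 165)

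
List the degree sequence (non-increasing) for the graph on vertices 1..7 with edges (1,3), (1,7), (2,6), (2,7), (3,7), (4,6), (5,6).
[3, 3, 2, 2, 2, 1, 1] (degrees: deg(1)=2, deg(2)=2, deg(3)=2, deg(4)=1, deg(5)=1, deg(6)=3, deg(7)=3)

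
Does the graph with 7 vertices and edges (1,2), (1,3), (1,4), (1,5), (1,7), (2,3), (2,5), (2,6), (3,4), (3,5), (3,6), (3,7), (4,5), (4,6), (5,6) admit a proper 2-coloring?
No (odd cycle of length 3: 4 -> 1 -> 3 -> 4)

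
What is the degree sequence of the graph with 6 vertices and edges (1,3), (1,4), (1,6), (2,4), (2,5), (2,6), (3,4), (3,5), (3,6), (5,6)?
[4, 4, 3, 3, 3, 3] (degrees: deg(1)=3, deg(2)=3, deg(3)=4, deg(4)=3, deg(5)=3, deg(6)=4)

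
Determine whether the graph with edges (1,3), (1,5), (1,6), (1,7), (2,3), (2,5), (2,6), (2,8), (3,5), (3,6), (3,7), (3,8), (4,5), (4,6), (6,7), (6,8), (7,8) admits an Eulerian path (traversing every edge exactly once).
Yes — and in fact it has an Eulerian circuit (the graph is connected and all 8 vertices have even degree)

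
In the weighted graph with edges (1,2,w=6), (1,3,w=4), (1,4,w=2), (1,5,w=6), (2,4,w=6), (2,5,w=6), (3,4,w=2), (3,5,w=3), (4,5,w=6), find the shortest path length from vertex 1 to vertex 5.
6 (path: 1 -> 5; weights 6 = 6)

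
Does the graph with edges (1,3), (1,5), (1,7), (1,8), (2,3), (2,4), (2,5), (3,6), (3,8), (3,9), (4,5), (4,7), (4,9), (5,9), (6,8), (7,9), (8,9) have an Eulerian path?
No (4 vertices have odd degree: {2, 3, 7, 9}; Eulerian path requires 0 or 2)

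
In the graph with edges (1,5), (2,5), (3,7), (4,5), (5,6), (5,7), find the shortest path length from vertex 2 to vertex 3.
3 (path: 2 -> 5 -> 7 -> 3, 3 edges)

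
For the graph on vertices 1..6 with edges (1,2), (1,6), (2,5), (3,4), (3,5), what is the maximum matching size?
3 (matching: (1,6), (2,5), (3,4); upper bound floor(n/2) = floor(6/2) = 3)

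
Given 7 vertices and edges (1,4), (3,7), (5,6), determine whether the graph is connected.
No, it has 4 components: {1, 4}, {2}, {3, 7}, {5, 6}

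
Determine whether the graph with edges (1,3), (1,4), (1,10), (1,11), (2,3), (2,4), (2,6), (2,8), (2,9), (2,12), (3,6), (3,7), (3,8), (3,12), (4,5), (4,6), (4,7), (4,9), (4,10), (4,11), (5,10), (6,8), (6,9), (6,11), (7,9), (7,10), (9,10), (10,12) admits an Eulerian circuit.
No (4 vertices have odd degree: {8, 9, 11, 12}; Eulerian circuit requires 0)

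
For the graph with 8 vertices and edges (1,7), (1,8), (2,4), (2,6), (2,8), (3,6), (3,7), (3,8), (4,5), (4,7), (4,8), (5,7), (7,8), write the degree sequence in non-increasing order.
[5, 5, 4, 3, 3, 2, 2, 2] (degrees: deg(1)=2, deg(2)=3, deg(3)=3, deg(4)=4, deg(5)=2, deg(6)=2, deg(7)=5, deg(8)=5)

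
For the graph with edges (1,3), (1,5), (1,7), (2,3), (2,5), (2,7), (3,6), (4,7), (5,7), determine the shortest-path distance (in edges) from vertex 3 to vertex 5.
2 (path: 3 -> 2 -> 5, 2 edges)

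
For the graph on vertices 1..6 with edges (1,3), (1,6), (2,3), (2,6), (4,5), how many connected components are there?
2 (components: {1, 2, 3, 6}, {4, 5})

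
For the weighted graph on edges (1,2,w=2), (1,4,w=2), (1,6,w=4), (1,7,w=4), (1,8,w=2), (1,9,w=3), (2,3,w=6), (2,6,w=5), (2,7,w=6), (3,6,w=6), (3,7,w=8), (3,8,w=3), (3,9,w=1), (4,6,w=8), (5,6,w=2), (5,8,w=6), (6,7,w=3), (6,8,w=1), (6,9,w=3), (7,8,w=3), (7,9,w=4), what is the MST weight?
16 (MST edges: (1,2,w=2), (1,4,w=2), (1,8,w=2), (1,9,w=3), (3,9,w=1), (5,6,w=2), (6,7,w=3), (6,8,w=1); sum of weights 2 + 2 + 2 + 3 + 1 + 2 + 3 + 1 = 16)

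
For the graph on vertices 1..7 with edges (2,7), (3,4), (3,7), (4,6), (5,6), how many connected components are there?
2 (components: {1}, {2, 3, 4, 5, 6, 7})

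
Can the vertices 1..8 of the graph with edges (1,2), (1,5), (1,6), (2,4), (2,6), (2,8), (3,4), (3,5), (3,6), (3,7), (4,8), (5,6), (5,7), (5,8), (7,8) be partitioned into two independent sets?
No (odd cycle of length 3: 6 -> 1 -> 2 -> 6)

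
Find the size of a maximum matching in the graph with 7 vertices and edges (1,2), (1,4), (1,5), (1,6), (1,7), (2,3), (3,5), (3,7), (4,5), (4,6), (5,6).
3 (matching: (1,7), (3,5), (4,6); upper bound floor(n/2) = floor(7/2) = 3)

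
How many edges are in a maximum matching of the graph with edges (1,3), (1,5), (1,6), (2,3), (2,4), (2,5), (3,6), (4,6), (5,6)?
3 (matching: (1,3), (2,5), (4,6); upper bound floor(n/2) = floor(6/2) = 3)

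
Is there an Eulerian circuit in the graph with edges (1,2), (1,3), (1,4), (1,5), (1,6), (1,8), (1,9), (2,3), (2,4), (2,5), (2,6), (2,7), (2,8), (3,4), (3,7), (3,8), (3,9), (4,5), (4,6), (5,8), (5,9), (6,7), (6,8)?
No (8 vertices have odd degree: {1, 2, 4, 5, 6, 7, 8, 9}; Eulerian circuit requires 0)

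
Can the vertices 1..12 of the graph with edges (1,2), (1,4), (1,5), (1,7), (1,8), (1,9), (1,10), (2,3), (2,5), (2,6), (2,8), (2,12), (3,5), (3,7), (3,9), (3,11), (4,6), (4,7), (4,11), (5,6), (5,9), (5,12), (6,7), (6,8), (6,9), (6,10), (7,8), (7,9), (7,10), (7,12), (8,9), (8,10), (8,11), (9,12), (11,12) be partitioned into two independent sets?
No (odd cycle of length 3: 9 -> 1 -> 8 -> 9)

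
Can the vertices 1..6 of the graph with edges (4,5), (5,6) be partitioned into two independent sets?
Yes. Partition: {1, 2, 3, 4, 6}, {5}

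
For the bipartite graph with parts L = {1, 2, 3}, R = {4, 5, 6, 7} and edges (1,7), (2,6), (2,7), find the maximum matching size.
2 (matching: (1,7), (2,6); upper bound min(|L|,|R|) = min(3,4) = 3)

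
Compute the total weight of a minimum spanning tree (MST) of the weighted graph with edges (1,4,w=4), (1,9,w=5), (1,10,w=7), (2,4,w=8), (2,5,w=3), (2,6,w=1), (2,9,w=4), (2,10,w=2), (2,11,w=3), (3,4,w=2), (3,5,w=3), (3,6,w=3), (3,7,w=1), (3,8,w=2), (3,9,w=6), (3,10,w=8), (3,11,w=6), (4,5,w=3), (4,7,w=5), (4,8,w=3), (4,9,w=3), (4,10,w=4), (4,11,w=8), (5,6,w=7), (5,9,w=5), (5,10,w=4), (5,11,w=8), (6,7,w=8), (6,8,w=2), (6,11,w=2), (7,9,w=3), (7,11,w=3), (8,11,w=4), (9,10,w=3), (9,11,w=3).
22 (MST edges: (1,4,w=4), (2,5,w=3), (2,6,w=1), (2,10,w=2), (3,4,w=2), (3,7,w=1), (3,8,w=2), (4,9,w=3), (6,8,w=2), (6,11,w=2); sum of weights 4 + 3 + 1 + 2 + 2 + 1 + 2 + 3 + 2 + 2 = 22)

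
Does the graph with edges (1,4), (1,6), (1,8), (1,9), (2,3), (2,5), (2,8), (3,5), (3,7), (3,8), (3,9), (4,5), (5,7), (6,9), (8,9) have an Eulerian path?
Yes (the graph is connected and exactly 2 vertices have odd degree: {2, 3}; any Eulerian path must start and end at those)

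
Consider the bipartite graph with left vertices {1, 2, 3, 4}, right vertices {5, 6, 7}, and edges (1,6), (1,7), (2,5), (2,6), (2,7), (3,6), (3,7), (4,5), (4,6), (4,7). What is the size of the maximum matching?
3 (matching: (1,7), (2,6), (4,5); upper bound min(|L|,|R|) = min(4,3) = 3)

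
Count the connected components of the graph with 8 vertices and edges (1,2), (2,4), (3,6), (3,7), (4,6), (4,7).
3 (components: {1, 2, 3, 4, 6, 7}, {5}, {8})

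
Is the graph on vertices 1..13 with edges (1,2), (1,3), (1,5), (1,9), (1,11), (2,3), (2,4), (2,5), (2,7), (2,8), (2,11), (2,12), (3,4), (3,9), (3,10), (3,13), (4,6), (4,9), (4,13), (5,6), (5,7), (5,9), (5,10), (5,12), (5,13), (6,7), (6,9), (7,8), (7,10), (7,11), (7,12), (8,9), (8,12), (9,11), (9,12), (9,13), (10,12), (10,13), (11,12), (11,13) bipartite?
No (odd cycle of length 3: 9 -> 1 -> 5 -> 9)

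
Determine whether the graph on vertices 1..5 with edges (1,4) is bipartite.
Yes. Partition: {1, 2, 3, 5}, {4}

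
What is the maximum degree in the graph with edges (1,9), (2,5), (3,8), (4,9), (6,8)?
2 (attained at vertices 8, 9)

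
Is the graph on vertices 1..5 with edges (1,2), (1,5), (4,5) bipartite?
Yes. Partition: {1, 3, 4}, {2, 5}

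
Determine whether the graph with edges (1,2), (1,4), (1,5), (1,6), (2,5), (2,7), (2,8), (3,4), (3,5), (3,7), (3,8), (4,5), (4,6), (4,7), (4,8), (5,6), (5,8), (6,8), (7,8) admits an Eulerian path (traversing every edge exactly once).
Yes — and in fact it has an Eulerian circuit (the graph is connected and all 8 vertices have even degree)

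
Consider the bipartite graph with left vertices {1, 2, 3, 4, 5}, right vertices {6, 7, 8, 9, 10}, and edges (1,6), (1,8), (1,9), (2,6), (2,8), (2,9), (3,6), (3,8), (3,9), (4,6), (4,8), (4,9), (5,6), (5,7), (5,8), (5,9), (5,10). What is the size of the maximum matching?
4 (matching: (1,9), (2,8), (3,6), (5,10); upper bound min(|L|,|R|) = min(5,5) = 5)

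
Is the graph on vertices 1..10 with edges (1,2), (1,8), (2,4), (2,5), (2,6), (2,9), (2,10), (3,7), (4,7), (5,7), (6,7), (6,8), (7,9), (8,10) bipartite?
Yes. Partition: {1, 3, 4, 5, 6, 9, 10}, {2, 7, 8}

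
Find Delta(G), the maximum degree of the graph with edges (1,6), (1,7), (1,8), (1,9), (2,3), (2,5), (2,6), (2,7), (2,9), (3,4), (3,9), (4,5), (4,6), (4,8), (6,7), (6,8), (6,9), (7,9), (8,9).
6 (attained at vertices 6, 9)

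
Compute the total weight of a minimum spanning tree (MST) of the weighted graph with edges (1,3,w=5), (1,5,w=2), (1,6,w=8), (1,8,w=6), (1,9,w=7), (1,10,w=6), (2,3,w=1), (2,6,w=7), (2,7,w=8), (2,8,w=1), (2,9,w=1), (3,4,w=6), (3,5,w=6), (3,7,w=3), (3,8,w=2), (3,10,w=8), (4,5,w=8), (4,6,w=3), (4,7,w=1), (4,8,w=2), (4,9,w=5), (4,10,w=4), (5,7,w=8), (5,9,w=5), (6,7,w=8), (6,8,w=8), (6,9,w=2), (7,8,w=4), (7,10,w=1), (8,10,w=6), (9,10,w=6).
16 (MST edges: (1,3,w=5), (1,5,w=2), (2,3,w=1), (2,8,w=1), (2,9,w=1), (4,7,w=1), (4,8,w=2), (6,9,w=2), (7,10,w=1); sum of weights 5 + 2 + 1 + 1 + 1 + 1 + 2 + 2 + 1 = 16)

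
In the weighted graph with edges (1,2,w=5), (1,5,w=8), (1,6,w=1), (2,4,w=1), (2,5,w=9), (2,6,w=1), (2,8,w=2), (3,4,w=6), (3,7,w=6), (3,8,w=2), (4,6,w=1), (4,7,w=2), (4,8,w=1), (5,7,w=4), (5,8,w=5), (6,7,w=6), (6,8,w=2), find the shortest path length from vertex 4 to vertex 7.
2 (path: 4 -> 7; weights 2 = 2)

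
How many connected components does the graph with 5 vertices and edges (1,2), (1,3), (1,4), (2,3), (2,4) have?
2 (components: {1, 2, 3, 4}, {5})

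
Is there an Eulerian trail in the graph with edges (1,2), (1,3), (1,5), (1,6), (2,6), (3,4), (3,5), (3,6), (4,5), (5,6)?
Yes — and in fact it has an Eulerian circuit (the graph is connected and all 6 vertices have even degree)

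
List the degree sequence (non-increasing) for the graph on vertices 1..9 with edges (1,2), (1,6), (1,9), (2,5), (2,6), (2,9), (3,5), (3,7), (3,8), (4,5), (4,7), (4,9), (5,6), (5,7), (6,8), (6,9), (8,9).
[5, 5, 5, 4, 3, 3, 3, 3, 3] (degrees: deg(1)=3, deg(2)=4, deg(3)=3, deg(4)=3, deg(5)=5, deg(6)=5, deg(7)=3, deg(8)=3, deg(9)=5)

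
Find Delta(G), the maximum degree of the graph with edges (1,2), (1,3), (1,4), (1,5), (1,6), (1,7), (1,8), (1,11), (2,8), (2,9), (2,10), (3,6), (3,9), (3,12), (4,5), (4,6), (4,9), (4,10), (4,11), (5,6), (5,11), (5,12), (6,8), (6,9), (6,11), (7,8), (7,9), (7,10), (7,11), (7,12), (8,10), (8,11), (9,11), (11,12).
8 (attained at vertices 1, 11)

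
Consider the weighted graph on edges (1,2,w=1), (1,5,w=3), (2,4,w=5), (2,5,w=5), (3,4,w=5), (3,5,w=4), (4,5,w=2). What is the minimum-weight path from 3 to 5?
4 (path: 3 -> 5; weights 4 = 4)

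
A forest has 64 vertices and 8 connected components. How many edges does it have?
56 (Each of the 8 component trees on V_i vertices has V_i - 1 edges; summing gives V - C = 64 - 8 = 56)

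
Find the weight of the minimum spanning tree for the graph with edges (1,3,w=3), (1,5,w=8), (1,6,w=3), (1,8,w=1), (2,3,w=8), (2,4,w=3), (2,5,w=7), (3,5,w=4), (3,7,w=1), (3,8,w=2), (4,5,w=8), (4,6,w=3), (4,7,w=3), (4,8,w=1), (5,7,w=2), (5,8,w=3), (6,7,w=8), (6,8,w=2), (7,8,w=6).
12 (MST edges: (1,8,w=1), (2,4,w=3), (3,7,w=1), (3,8,w=2), (4,8,w=1), (5,7,w=2), (6,8,w=2); sum of weights 1 + 3 + 1 + 2 + 1 + 2 + 2 = 12)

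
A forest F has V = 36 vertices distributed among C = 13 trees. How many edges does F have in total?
23 (Each of the 13 component trees on V_i vertices has V_i - 1 edges; summing gives V - C = 36 - 13 = 23)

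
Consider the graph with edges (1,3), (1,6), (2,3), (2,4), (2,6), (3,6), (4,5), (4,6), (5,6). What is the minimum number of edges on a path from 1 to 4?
2 (path: 1 -> 6 -> 4, 2 edges)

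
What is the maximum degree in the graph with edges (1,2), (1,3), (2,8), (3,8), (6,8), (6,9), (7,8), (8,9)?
5 (attained at vertex 8)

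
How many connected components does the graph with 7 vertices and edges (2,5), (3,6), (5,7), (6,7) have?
3 (components: {1}, {2, 3, 5, 6, 7}, {4})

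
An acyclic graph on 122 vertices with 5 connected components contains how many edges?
117 (Each of the 5 component trees on V_i vertices has V_i - 1 edges; summing gives V - C = 122 - 5 = 117)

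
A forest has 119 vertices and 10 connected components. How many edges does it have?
109 (Each of the 10 component trees on V_i vertices has V_i - 1 edges; summing gives V - C = 119 - 10 = 109)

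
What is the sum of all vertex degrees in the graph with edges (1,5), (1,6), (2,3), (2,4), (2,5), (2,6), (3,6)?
14 (handshake: sum of degrees = 2|E| = 2 x 7 = 14)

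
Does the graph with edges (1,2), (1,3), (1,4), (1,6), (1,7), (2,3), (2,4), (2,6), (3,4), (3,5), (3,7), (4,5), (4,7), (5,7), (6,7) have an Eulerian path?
No (6 vertices have odd degree: {1, 3, 4, 5, 6, 7}; Eulerian path requires 0 or 2)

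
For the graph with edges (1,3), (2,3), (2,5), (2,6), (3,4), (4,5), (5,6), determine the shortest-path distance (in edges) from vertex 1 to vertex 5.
3 (path: 1 -> 3 -> 4 -> 5, 3 edges)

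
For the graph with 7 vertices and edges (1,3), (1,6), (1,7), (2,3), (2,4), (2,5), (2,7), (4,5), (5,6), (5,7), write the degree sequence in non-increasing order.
[4, 4, 3, 3, 2, 2, 2] (degrees: deg(1)=3, deg(2)=4, deg(3)=2, deg(4)=2, deg(5)=4, deg(6)=2, deg(7)=3)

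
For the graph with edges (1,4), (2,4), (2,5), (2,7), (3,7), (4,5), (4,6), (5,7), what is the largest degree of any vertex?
4 (attained at vertex 4)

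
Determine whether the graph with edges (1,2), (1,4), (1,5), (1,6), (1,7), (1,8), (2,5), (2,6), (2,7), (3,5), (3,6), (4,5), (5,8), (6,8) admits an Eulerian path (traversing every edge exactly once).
Yes (the graph is connected and exactly 2 vertices have odd degree: {5, 8}; any Eulerian path must start and end at those)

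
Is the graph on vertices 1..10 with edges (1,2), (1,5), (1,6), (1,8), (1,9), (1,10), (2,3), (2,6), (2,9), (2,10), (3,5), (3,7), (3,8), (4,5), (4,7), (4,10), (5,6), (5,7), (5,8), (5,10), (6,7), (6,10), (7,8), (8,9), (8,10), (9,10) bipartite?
No (odd cycle of length 3: 2 -> 1 -> 6 -> 2)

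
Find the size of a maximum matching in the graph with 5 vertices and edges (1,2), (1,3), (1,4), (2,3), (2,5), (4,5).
2 (matching: (1,3), (4,5); upper bound floor(n/2) = floor(5/2) = 2)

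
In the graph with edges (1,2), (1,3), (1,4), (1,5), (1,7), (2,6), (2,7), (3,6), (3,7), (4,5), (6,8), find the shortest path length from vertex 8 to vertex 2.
2 (path: 8 -> 6 -> 2, 2 edges)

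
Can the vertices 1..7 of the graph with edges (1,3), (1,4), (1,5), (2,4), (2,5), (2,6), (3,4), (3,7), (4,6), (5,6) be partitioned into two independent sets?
No (odd cycle of length 3: 4 -> 1 -> 3 -> 4)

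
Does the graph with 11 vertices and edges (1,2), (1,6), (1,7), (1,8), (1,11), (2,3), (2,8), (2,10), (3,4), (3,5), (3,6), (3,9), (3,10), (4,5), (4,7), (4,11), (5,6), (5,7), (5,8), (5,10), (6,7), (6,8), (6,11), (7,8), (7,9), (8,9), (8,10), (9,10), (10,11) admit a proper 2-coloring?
No (odd cycle of length 3: 8 -> 1 -> 2 -> 8)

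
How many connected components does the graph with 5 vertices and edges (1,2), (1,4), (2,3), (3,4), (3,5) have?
1 (components: {1, 2, 3, 4, 5})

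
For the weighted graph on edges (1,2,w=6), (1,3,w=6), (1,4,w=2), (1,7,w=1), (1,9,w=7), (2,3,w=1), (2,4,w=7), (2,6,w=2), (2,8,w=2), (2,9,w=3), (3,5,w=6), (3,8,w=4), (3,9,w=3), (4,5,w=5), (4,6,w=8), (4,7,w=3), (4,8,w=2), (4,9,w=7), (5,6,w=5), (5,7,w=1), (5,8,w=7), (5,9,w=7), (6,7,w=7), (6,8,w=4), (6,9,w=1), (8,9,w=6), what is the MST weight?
12 (MST edges: (1,4,w=2), (1,7,w=1), (2,3,w=1), (2,6,w=2), (2,8,w=2), (4,8,w=2), (5,7,w=1), (6,9,w=1); sum of weights 2 + 1 + 1 + 2 + 2 + 2 + 1 + 1 = 12)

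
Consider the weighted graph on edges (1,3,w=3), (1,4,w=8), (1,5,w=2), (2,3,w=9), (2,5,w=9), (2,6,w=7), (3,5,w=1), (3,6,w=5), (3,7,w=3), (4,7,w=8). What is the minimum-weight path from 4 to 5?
10 (path: 4 -> 1 -> 5; weights 8 + 2 = 10)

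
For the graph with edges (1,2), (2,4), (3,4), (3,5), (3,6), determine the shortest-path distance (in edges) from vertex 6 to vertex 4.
2 (path: 6 -> 3 -> 4, 2 edges)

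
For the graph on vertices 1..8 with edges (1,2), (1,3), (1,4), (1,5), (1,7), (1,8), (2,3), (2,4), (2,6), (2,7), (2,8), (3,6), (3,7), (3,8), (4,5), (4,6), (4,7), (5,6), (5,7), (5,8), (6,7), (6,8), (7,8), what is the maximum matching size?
4 (matching: (1,7), (2,6), (3,8), (4,5); upper bound floor(n/2) = floor(8/2) = 4)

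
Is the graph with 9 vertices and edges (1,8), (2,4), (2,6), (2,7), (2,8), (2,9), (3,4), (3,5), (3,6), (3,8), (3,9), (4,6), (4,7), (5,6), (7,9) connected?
Yes (BFS from 1 visits [1, 8, 2, 3, 4, 6, 7, 9, 5] — all 9 vertices reached)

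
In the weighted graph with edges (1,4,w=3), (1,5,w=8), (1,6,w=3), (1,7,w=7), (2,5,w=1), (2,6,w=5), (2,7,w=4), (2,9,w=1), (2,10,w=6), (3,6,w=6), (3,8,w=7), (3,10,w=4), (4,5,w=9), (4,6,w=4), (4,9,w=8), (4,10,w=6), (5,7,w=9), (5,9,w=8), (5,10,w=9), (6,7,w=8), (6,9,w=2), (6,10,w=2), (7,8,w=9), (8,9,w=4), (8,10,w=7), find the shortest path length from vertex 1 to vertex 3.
9 (path: 1 -> 6 -> 3; weights 3 + 6 = 9)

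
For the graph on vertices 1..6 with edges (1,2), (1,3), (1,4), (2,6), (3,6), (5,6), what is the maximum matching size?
2 (matching: (1,3), (5,6); upper bound floor(n/2) = floor(6/2) = 3)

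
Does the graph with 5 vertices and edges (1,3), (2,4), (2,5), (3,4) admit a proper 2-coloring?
Yes. Partition: {1, 4, 5}, {2, 3}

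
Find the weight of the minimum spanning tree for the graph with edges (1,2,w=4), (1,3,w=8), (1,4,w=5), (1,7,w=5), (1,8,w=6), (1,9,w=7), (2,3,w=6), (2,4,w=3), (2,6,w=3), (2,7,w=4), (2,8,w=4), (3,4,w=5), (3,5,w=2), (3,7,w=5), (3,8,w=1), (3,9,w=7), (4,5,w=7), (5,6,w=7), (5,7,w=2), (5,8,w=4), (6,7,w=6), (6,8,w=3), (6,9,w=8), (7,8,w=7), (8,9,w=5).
23 (MST edges: (1,2,w=4), (2,4,w=3), (2,6,w=3), (3,5,w=2), (3,8,w=1), (5,7,w=2), (6,8,w=3), (8,9,w=5); sum of weights 4 + 3 + 3 + 2 + 1 + 2 + 3 + 5 = 23)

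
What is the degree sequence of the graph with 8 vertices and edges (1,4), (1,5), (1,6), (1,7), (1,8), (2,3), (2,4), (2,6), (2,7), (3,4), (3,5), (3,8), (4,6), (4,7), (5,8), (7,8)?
[5, 5, 4, 4, 4, 4, 3, 3] (degrees: deg(1)=5, deg(2)=4, deg(3)=4, deg(4)=5, deg(5)=3, deg(6)=3, deg(7)=4, deg(8)=4)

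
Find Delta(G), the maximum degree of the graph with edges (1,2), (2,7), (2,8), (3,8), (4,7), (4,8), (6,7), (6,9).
3 (attained at vertices 2, 7, 8)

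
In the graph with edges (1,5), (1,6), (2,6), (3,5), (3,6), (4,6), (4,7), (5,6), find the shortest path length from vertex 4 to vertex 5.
2 (path: 4 -> 6 -> 5, 2 edges)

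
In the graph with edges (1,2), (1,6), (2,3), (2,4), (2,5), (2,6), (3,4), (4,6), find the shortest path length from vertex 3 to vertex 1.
2 (path: 3 -> 2 -> 1, 2 edges)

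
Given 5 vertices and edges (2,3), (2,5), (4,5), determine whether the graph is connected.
No, it has 2 components: {1}, {2, 3, 4, 5}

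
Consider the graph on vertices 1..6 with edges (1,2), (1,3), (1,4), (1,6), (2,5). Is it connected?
Yes (BFS from 1 visits [1, 2, 3, 4, 6, 5] — all 6 vertices reached)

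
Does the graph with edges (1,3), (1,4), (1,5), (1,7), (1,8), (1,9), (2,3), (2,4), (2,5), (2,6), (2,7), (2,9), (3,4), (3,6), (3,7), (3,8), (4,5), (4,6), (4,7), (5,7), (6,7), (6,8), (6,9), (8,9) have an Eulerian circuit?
Yes (the graph is connected and all 9 vertices have even degree)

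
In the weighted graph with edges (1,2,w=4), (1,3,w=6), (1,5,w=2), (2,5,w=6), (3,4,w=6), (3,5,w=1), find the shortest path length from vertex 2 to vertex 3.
7 (path: 2 -> 5 -> 3; weights 6 + 1 = 7)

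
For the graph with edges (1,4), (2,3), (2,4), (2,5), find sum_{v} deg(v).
8 (handshake: sum of degrees = 2|E| = 2 x 4 = 8)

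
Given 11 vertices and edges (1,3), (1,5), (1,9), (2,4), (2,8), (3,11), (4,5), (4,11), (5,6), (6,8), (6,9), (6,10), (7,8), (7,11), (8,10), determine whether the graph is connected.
Yes (BFS from 1 visits [1, 3, 5, 9, 11, 4, 6, 7, 2, 8, 10] — all 11 vertices reached)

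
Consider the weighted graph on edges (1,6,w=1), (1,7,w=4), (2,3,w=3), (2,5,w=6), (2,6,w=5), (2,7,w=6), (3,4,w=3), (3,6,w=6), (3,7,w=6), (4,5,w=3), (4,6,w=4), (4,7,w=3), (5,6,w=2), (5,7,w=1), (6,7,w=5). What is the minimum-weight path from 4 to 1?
5 (path: 4 -> 6 -> 1; weights 4 + 1 = 5)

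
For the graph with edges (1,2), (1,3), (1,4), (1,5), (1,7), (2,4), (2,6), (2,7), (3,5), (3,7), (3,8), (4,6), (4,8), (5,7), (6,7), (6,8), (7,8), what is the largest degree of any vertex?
6 (attained at vertex 7)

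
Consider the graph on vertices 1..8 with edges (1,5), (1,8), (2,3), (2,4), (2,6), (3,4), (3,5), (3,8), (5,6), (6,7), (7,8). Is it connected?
Yes (BFS from 1 visits [1, 5, 8, 3, 6, 7, 2, 4] — all 8 vertices reached)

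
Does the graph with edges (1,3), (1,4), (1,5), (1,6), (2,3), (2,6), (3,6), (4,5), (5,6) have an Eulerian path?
Yes (the graph is connected and exactly 2 vertices have odd degree: {3, 5}; any Eulerian path must start and end at those)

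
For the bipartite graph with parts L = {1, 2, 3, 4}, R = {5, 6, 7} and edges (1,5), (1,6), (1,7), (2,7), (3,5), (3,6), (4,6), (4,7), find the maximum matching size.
3 (matching: (1,7), (3,5), (4,6); upper bound min(|L|,|R|) = min(4,3) = 3)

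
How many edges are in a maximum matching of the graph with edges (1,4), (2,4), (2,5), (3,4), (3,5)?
2 (matching: (1,4), (3,5); upper bound floor(n/2) = floor(5/2) = 2)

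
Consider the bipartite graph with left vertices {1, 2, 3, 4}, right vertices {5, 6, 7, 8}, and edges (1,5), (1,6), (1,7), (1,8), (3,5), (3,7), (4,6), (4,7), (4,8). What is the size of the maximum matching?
3 (matching: (1,8), (3,7), (4,6); upper bound min(|L|,|R|) = min(4,4) = 4)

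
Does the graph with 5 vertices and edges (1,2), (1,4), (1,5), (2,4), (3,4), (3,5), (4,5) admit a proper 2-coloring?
No (odd cycle of length 3: 5 -> 1 -> 4 -> 5)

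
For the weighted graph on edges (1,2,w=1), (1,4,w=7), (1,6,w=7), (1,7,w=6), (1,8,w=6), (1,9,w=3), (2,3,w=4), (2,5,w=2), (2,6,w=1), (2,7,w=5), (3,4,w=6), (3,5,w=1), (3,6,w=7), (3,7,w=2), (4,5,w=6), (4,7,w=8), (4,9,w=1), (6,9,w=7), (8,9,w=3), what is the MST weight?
14 (MST edges: (1,2,w=1), (1,9,w=3), (2,5,w=2), (2,6,w=1), (3,5,w=1), (3,7,w=2), (4,9,w=1), (8,9,w=3); sum of weights 1 + 3 + 2 + 1 + 1 + 2 + 1 + 3 = 14)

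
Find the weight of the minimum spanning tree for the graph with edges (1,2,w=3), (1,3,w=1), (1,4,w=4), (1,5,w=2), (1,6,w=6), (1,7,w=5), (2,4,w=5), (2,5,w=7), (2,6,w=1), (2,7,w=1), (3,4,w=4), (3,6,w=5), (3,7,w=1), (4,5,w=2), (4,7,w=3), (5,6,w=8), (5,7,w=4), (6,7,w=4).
8 (MST edges: (1,3,w=1), (1,5,w=2), (2,6,w=1), (2,7,w=1), (3,7,w=1), (4,5,w=2); sum of weights 1 + 2 + 1 + 1 + 1 + 2 = 8)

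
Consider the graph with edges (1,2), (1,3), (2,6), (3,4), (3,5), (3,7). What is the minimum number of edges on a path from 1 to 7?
2 (path: 1 -> 3 -> 7, 2 edges)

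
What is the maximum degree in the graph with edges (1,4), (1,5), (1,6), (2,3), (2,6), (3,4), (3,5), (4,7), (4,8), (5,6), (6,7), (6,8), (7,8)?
5 (attained at vertex 6)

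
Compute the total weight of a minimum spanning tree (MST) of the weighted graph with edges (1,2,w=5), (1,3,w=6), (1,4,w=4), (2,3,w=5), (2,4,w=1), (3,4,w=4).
9 (MST edges: (1,4,w=4), (2,4,w=1), (3,4,w=4); sum of weights 4 + 1 + 4 = 9)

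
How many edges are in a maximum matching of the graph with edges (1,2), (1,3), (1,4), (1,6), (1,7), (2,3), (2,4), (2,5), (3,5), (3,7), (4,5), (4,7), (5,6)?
3 (matching: (1,7), (2,4), (5,6); upper bound floor(n/2) = floor(7/2) = 3)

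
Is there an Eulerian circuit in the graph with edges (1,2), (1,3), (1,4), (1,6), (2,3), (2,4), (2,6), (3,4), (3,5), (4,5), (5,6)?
No (2 vertices have odd degree: {5, 6}; Eulerian circuit requires 0)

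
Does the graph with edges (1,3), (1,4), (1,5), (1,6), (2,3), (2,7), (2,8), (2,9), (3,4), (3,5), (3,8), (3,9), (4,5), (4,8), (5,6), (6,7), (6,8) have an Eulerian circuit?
Yes (the graph is connected and all 9 vertices have even degree)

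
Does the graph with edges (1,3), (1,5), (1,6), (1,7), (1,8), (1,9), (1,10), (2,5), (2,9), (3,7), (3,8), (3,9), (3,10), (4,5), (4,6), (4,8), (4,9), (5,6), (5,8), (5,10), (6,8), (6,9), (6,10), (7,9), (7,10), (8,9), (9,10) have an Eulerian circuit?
No (2 vertices have odd degree: {1, 3}; Eulerian circuit requires 0)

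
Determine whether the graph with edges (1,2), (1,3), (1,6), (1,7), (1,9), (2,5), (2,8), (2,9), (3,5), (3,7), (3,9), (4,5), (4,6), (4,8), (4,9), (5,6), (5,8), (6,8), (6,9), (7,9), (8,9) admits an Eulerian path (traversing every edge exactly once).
No (6 vertices have odd degree: {1, 5, 6, 7, 8, 9}; Eulerian path requires 0 or 2)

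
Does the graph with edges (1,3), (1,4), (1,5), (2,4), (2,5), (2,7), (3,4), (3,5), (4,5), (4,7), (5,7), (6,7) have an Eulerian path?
No (6 vertices have odd degree: {1, 2, 3, 4, 5, 6}; Eulerian path requires 0 or 2)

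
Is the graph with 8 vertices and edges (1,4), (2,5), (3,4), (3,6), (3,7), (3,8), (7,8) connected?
No, it has 2 components: {1, 3, 4, 6, 7, 8}, {2, 5}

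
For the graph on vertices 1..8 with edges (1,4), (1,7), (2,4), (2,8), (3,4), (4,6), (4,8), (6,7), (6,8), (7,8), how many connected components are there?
2 (components: {1, 2, 3, 4, 6, 7, 8}, {5})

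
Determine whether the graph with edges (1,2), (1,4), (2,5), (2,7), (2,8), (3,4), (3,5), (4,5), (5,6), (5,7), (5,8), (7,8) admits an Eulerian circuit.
No (4 vertices have odd degree: {4, 6, 7, 8}; Eulerian circuit requires 0)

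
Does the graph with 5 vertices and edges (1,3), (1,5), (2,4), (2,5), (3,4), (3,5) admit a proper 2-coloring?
No (odd cycle of length 3: 5 -> 1 -> 3 -> 5)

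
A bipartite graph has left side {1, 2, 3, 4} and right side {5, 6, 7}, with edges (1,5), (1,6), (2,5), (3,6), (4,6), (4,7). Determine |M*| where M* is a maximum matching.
3 (matching: (1,6), (2,5), (4,7); upper bound min(|L|,|R|) = min(4,3) = 3)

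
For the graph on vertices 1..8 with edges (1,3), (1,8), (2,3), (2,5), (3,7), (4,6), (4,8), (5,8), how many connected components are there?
1 (components: {1, 2, 3, 4, 5, 6, 7, 8})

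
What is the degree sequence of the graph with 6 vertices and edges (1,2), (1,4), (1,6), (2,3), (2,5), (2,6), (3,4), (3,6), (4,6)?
[4, 4, 3, 3, 3, 1] (degrees: deg(1)=3, deg(2)=4, deg(3)=3, deg(4)=3, deg(5)=1, deg(6)=4)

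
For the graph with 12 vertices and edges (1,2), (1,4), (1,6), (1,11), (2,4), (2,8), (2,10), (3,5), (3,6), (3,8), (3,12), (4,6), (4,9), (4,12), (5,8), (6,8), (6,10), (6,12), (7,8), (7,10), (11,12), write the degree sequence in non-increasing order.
[6, 5, 5, 4, 4, 4, 4, 3, 2, 2, 2, 1] (degrees: deg(1)=4, deg(2)=4, deg(3)=4, deg(4)=5, deg(5)=2, deg(6)=6, deg(7)=2, deg(8)=5, deg(9)=1, deg(10)=3, deg(11)=2, deg(12)=4)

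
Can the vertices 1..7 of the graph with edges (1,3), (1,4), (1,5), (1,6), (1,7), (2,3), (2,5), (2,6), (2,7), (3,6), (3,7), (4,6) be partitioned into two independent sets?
No (odd cycle of length 3: 3 -> 1 -> 7 -> 3)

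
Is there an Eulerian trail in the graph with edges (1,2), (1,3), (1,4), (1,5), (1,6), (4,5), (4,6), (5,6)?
No (6 vertices have odd degree: {1, 2, 3, 4, 5, 6}; Eulerian path requires 0 or 2)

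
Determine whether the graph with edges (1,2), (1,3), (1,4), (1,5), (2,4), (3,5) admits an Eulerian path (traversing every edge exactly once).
Yes — and in fact it has an Eulerian circuit (the graph is connected and all 5 vertices have even degree)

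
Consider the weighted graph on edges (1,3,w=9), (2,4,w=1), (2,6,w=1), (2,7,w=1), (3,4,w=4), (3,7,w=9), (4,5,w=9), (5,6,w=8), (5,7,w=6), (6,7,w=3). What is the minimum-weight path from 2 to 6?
1 (path: 2 -> 6; weights 1 = 1)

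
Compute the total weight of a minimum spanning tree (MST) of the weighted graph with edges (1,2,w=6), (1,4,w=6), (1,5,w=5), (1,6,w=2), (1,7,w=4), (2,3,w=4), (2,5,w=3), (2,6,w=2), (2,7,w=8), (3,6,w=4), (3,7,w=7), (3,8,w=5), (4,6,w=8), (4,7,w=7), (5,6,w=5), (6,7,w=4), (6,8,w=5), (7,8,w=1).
22 (MST edges: (1,4,w=6), (1,6,w=2), (1,7,w=4), (2,3,w=4), (2,5,w=3), (2,6,w=2), (7,8,w=1); sum of weights 6 + 2 + 4 + 4 + 3 + 2 + 1 = 22)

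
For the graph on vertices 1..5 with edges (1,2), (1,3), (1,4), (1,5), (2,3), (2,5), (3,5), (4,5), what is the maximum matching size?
2 (matching: (1,4), (2,5); upper bound floor(n/2) = floor(5/2) = 2)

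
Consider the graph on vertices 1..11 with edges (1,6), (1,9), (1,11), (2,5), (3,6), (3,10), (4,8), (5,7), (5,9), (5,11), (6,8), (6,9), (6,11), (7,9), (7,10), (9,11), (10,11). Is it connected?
Yes (BFS from 1 visits [1, 6, 9, 11, 3, 8, 5, 7, 10, 4, 2] — all 11 vertices reached)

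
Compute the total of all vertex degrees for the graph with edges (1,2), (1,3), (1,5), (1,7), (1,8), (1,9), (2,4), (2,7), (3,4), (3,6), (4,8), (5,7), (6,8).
26 (handshake: sum of degrees = 2|E| = 2 x 13 = 26)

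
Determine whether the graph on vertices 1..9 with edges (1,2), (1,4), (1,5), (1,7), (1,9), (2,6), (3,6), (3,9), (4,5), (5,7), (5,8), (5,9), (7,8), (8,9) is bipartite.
No (odd cycle of length 3: 9 -> 1 -> 5 -> 9)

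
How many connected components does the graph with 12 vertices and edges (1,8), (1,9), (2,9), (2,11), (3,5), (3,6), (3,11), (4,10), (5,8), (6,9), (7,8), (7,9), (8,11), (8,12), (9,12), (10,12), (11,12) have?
1 (components: {1, 2, 3, 4, 5, 6, 7, 8, 9, 10, 11, 12})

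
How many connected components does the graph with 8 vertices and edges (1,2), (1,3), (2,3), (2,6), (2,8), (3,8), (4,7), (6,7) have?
2 (components: {1, 2, 3, 4, 6, 7, 8}, {5})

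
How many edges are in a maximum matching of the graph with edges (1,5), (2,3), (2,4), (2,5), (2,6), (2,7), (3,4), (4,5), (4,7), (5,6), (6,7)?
3 (matching: (1,5), (3,4), (6,7); upper bound floor(n/2) = floor(7/2) = 3)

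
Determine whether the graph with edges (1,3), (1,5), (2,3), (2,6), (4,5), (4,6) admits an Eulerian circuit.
Yes (the graph is connected and all 6 vertices have even degree)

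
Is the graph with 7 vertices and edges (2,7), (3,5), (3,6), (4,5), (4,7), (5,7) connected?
No, it has 2 components: {1}, {2, 3, 4, 5, 6, 7}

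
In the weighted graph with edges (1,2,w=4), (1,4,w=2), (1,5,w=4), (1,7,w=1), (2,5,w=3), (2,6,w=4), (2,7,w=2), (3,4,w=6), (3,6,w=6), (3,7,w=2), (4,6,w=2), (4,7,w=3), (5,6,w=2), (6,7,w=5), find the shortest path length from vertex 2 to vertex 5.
3 (path: 2 -> 5; weights 3 = 3)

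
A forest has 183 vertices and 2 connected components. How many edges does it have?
181 (Each of the 2 component trees on V_i vertices has V_i - 1 edges; summing gives V - C = 183 - 2 = 181)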